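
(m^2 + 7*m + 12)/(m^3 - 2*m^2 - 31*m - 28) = (m + 3)/(m^2 - 6*m - 7)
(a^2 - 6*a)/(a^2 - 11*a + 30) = a/(a - 5)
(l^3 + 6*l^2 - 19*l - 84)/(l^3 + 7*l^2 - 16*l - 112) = (l + 3)/(l + 4)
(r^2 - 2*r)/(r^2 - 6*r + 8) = r/(r - 4)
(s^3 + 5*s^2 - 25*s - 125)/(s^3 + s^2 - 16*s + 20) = (s^2 - 25)/(s^2 - 4*s + 4)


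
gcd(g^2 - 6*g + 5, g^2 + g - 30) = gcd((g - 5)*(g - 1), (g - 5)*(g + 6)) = g - 5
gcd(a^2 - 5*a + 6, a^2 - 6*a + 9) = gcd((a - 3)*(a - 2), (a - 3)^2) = a - 3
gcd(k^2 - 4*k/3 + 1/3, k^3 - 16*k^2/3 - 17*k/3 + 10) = k - 1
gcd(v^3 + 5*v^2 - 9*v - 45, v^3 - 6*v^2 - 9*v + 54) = v^2 - 9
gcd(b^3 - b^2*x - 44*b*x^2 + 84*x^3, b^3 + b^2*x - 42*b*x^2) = -b^2 - b*x + 42*x^2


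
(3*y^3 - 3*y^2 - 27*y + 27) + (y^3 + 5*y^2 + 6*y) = 4*y^3 + 2*y^2 - 21*y + 27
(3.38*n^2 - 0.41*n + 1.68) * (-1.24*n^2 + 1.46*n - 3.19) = -4.1912*n^4 + 5.4432*n^3 - 13.464*n^2 + 3.7607*n - 5.3592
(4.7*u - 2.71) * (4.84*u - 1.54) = 22.748*u^2 - 20.3544*u + 4.1734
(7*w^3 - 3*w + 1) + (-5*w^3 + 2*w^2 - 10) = 2*w^3 + 2*w^2 - 3*w - 9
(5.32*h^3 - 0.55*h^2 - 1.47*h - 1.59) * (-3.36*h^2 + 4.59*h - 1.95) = -17.8752*h^5 + 26.2668*h^4 - 7.9593*h^3 - 0.3324*h^2 - 4.4316*h + 3.1005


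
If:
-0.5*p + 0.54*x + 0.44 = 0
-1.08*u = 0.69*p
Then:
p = 1.08*x + 0.88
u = -0.69*x - 0.562222222222222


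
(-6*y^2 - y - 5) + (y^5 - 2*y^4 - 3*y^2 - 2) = y^5 - 2*y^4 - 9*y^2 - y - 7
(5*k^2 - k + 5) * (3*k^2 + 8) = 15*k^4 - 3*k^3 + 55*k^2 - 8*k + 40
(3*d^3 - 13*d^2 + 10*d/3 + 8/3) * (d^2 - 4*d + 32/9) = 3*d^5 - 25*d^4 + 66*d^3 - 512*d^2/9 + 32*d/27 + 256/27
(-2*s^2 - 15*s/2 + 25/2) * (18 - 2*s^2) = 4*s^4 + 15*s^3 - 61*s^2 - 135*s + 225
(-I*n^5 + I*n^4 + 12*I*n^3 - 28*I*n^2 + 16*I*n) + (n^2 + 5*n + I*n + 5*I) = -I*n^5 + I*n^4 + 12*I*n^3 + n^2 - 28*I*n^2 + 5*n + 17*I*n + 5*I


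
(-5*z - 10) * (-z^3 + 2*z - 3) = 5*z^4 + 10*z^3 - 10*z^2 - 5*z + 30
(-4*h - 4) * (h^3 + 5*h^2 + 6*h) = -4*h^4 - 24*h^3 - 44*h^2 - 24*h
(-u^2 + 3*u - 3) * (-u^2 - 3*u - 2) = u^4 - 4*u^2 + 3*u + 6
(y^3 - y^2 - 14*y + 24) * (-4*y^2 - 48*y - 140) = -4*y^5 - 44*y^4 - 36*y^3 + 716*y^2 + 808*y - 3360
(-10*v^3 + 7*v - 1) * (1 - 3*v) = 30*v^4 - 10*v^3 - 21*v^2 + 10*v - 1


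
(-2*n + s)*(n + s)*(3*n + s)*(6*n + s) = -36*n^4 - 36*n^3*s + 7*n^2*s^2 + 8*n*s^3 + s^4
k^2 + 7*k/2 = k*(k + 7/2)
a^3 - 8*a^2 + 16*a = a*(a - 4)^2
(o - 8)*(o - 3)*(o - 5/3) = o^3 - 38*o^2/3 + 127*o/3 - 40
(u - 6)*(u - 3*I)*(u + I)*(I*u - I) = I*u^4 + 2*u^3 - 7*I*u^3 - 14*u^2 + 9*I*u^2 + 12*u - 21*I*u + 18*I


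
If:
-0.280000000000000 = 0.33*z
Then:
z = -0.85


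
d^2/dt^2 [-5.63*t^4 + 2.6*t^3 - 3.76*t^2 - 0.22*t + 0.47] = -67.56*t^2 + 15.6*t - 7.52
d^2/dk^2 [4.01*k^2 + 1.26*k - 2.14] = 8.02000000000000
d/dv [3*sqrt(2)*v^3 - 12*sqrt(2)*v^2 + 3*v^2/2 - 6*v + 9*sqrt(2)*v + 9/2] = 9*sqrt(2)*v^2 - 24*sqrt(2)*v + 3*v - 6 + 9*sqrt(2)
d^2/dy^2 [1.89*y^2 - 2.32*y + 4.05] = 3.78000000000000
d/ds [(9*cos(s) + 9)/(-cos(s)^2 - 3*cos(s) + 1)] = 9*(sin(s)^2 - 2*cos(s) - 5)*sin(s)/(-sin(s)^2 + 3*cos(s))^2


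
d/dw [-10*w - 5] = -10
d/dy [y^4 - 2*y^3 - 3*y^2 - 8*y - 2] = 4*y^3 - 6*y^2 - 6*y - 8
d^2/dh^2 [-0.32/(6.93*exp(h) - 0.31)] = (-15.367968*exp(h) - 0.687456)*exp(h)/(6.93*exp(h) - 0.31)^3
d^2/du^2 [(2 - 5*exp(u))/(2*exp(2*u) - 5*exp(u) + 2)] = (-20*exp(3*u) - 18*exp(2*u) + 60*exp(u) - 32)*exp(2*u)/(8*exp(6*u) - 60*exp(5*u) + 174*exp(4*u) - 245*exp(3*u) + 174*exp(2*u) - 60*exp(u) + 8)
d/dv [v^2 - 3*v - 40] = 2*v - 3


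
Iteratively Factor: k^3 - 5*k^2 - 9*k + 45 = (k - 3)*(k^2 - 2*k - 15) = (k - 5)*(k - 3)*(k + 3)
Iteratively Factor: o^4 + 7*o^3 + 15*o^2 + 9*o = (o + 3)*(o^3 + 4*o^2 + 3*o) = o*(o + 3)*(o^2 + 4*o + 3) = o*(o + 3)^2*(o + 1)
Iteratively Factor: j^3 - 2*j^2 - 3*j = (j + 1)*(j^2 - 3*j) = (j - 3)*(j + 1)*(j)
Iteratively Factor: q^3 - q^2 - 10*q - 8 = (q + 2)*(q^2 - 3*q - 4) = (q - 4)*(q + 2)*(q + 1)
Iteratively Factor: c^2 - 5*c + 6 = (c - 2)*(c - 3)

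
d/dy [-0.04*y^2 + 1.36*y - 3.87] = 1.36 - 0.08*y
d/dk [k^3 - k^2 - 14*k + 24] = 3*k^2 - 2*k - 14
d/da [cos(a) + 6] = -sin(a)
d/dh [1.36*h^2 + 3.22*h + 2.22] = 2.72*h + 3.22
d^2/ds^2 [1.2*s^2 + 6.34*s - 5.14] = 2.40000000000000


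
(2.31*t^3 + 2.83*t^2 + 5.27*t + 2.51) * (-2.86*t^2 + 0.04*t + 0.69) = -6.6066*t^5 - 8.0014*t^4 - 13.3651*t^3 - 5.0151*t^2 + 3.7367*t + 1.7319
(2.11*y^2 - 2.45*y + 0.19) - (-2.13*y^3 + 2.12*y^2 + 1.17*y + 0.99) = 2.13*y^3 - 0.0100000000000002*y^2 - 3.62*y - 0.8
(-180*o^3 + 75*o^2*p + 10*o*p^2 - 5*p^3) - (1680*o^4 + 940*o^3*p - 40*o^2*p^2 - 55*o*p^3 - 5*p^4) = -1680*o^4 - 940*o^3*p - 180*o^3 + 40*o^2*p^2 + 75*o^2*p + 55*o*p^3 + 10*o*p^2 + 5*p^4 - 5*p^3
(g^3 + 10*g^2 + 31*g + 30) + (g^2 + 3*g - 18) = g^3 + 11*g^2 + 34*g + 12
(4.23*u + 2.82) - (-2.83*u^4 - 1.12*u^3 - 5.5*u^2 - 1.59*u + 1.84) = 2.83*u^4 + 1.12*u^3 + 5.5*u^2 + 5.82*u + 0.98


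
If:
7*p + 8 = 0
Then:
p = -8/7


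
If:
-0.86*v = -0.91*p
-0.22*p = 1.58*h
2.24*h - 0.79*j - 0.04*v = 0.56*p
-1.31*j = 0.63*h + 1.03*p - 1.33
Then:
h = 0.32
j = 2.68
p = -2.32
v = -2.45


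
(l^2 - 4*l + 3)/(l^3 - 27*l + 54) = (l - 1)/(l^2 + 3*l - 18)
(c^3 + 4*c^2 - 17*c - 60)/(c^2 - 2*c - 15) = (c^2 + c - 20)/(c - 5)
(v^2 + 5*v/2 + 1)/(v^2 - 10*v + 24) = (v^2 + 5*v/2 + 1)/(v^2 - 10*v + 24)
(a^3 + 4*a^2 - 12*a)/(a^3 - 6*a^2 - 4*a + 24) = a*(a + 6)/(a^2 - 4*a - 12)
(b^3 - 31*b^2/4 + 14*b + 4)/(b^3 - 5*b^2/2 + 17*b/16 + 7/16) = 4*(b^2 - 8*b + 16)/(4*b^2 - 11*b + 7)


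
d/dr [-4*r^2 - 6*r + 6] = -8*r - 6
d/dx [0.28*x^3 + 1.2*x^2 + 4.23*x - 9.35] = 0.84*x^2 + 2.4*x + 4.23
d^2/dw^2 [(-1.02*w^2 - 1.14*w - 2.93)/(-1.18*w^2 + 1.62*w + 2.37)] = (7.074336*w^3 + 41.593584*w^2 - 14.477184*w + 34.471704)/(1.643032*w^6 - 6.767064*w^5 - 0.609587999999997*w^4 + 22.931424*w^3 + 1.22434199999999*w^2 - 27.298134*w - 13.312053)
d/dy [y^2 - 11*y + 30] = 2*y - 11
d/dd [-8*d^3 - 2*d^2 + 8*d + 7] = -24*d^2 - 4*d + 8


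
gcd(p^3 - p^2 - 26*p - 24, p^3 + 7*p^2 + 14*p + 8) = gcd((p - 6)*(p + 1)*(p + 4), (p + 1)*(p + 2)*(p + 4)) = p^2 + 5*p + 4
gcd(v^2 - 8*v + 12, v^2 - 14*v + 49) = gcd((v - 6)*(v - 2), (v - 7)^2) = 1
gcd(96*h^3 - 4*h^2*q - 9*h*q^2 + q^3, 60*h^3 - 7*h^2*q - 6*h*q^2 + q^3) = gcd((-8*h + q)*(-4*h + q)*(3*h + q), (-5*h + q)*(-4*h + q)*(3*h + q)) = -12*h^2 - h*q + q^2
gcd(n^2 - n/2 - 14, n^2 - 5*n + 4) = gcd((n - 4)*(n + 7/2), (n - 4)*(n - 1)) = n - 4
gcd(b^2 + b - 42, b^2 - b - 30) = b - 6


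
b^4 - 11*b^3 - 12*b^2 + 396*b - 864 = (b - 8)*(b - 6)*(b - 3)*(b + 6)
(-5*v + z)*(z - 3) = -5*v*z + 15*v + z^2 - 3*z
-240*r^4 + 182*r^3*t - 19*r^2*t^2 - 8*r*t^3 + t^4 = (-8*r + t)*(-3*r + t)*(-2*r + t)*(5*r + t)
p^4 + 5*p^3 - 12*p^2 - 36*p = p*(p - 3)*(p + 2)*(p + 6)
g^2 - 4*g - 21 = (g - 7)*(g + 3)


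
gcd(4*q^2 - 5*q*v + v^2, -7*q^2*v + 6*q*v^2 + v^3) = q - v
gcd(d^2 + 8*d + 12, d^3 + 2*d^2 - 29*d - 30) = d + 6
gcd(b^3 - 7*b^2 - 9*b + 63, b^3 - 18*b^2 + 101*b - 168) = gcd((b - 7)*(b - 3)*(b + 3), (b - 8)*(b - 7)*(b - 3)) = b^2 - 10*b + 21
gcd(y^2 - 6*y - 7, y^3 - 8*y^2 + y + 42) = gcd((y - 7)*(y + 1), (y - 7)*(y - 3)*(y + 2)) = y - 7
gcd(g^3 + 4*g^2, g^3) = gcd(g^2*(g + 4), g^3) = g^2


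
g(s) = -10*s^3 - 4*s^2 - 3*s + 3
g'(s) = -30*s^2 - 8*s - 3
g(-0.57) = 5.26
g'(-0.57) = -8.19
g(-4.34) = 758.14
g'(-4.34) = -533.35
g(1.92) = -88.28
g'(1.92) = -128.95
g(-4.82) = 1044.33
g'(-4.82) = -661.41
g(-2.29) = 108.98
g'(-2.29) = -142.00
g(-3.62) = 435.82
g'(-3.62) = -367.17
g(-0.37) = 4.07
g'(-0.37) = -4.15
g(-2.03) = 76.26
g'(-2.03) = -110.39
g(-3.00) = 246.00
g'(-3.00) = -249.00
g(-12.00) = 16743.00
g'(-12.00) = -4227.00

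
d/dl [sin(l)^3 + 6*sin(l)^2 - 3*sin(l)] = 12*sin(l)*cos(l) - 3*cos(l)^3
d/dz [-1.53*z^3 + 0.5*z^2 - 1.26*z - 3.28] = -4.59*z^2 + 1.0*z - 1.26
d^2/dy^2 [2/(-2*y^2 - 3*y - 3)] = 4*(4*y^2 + 6*y - (4*y + 3)^2 + 6)/(2*y^2 + 3*y + 3)^3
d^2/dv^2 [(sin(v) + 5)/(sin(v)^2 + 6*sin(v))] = (-sin(v)^2 - 14*sin(v) - 88 - 150/sin(v) + 180/sin(v)^2 + 360/sin(v)^3)/(sin(v) + 6)^3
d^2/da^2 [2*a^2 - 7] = 4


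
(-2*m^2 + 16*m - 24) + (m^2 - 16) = -m^2 + 16*m - 40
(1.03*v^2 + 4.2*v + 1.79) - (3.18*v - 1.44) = 1.03*v^2 + 1.02*v + 3.23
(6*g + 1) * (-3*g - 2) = -18*g^2 - 15*g - 2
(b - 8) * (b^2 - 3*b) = b^3 - 11*b^2 + 24*b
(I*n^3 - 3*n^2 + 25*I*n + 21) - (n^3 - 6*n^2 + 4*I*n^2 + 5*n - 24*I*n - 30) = -n^3 + I*n^3 + 3*n^2 - 4*I*n^2 - 5*n + 49*I*n + 51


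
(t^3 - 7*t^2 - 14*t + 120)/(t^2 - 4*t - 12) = (t^2 - t - 20)/(t + 2)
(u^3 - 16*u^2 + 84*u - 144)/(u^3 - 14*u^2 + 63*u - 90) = (u^2 - 10*u + 24)/(u^2 - 8*u + 15)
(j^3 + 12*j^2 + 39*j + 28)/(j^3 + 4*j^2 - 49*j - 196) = (j + 1)/(j - 7)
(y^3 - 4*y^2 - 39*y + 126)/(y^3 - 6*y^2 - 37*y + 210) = (y - 3)/(y - 5)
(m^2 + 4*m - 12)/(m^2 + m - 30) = (m - 2)/(m - 5)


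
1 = 1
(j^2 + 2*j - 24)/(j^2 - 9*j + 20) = (j + 6)/(j - 5)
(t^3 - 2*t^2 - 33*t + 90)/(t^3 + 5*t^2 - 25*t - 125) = (t^2 + 3*t - 18)/(t^2 + 10*t + 25)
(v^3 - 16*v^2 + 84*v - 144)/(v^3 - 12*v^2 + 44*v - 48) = (v - 6)/(v - 2)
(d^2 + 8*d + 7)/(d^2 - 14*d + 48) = (d^2 + 8*d + 7)/(d^2 - 14*d + 48)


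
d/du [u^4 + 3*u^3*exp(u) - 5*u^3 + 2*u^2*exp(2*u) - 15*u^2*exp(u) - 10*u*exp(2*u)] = 3*u^3*exp(u) + 4*u^3 + 4*u^2*exp(2*u) - 6*u^2*exp(u) - 15*u^2 - 16*u*exp(2*u) - 30*u*exp(u) - 10*exp(2*u)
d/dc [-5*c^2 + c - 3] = 1 - 10*c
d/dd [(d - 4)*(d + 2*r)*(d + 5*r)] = 3*d^2 + 14*d*r - 8*d + 10*r^2 - 28*r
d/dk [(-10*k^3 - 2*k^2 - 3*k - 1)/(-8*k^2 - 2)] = (40*k^4 + 18*k^2 - 4*k + 3)/(2*(16*k^4 + 8*k^2 + 1))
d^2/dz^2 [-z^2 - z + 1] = -2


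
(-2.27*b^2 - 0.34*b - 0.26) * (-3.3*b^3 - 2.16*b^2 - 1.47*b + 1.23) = 7.491*b^5 + 6.0252*b^4 + 4.9293*b^3 - 1.7307*b^2 - 0.036*b - 0.3198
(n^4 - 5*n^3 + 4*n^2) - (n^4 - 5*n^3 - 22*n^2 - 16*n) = 26*n^2 + 16*n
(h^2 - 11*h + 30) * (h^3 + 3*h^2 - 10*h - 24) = h^5 - 8*h^4 - 13*h^3 + 176*h^2 - 36*h - 720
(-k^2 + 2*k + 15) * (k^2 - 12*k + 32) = -k^4 + 14*k^3 - 41*k^2 - 116*k + 480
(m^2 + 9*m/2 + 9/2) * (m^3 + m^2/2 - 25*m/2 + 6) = m^5 + 5*m^4 - 23*m^3/4 - 48*m^2 - 117*m/4 + 27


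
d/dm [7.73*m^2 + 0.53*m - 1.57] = 15.46*m + 0.53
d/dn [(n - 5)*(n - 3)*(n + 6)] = 3*n^2 - 4*n - 33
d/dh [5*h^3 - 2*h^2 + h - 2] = 15*h^2 - 4*h + 1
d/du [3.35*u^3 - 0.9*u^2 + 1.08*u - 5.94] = 10.05*u^2 - 1.8*u + 1.08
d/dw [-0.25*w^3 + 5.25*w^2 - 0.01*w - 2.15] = -0.75*w^2 + 10.5*w - 0.01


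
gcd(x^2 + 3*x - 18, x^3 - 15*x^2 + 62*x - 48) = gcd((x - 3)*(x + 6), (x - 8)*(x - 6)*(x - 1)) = 1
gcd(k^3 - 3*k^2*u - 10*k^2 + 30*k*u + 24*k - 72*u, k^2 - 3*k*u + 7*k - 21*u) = -k + 3*u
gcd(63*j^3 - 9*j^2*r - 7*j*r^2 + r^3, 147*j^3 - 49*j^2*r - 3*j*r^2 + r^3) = 21*j^2 - 10*j*r + r^2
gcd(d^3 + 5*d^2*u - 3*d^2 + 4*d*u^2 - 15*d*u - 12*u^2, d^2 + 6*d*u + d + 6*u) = 1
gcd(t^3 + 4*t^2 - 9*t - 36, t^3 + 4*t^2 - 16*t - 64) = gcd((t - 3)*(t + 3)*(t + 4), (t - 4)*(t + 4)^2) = t + 4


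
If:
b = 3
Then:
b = 3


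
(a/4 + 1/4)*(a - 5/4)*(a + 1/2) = a^3/4 + a^2/16 - 11*a/32 - 5/32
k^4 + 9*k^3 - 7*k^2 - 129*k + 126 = (k - 3)*(k - 1)*(k + 6)*(k + 7)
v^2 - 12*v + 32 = (v - 8)*(v - 4)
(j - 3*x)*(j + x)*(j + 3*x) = j^3 + j^2*x - 9*j*x^2 - 9*x^3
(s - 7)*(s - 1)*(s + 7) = s^3 - s^2 - 49*s + 49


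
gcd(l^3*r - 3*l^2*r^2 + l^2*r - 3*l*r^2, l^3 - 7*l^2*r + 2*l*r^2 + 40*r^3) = 1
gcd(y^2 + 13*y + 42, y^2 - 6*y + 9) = 1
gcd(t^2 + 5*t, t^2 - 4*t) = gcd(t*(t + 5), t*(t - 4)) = t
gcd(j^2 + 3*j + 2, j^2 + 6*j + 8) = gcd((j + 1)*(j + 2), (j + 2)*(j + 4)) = j + 2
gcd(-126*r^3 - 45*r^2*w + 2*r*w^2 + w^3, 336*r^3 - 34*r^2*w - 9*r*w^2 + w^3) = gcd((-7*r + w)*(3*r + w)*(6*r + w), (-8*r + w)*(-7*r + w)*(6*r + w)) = 42*r^2 + r*w - w^2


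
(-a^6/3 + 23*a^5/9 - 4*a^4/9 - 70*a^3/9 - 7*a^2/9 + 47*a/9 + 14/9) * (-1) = a^6/3 - 23*a^5/9 + 4*a^4/9 + 70*a^3/9 + 7*a^2/9 - 47*a/9 - 14/9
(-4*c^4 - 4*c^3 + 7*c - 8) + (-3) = -4*c^4 - 4*c^3 + 7*c - 11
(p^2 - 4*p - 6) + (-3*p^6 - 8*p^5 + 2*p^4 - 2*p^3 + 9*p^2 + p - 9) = -3*p^6 - 8*p^5 + 2*p^4 - 2*p^3 + 10*p^2 - 3*p - 15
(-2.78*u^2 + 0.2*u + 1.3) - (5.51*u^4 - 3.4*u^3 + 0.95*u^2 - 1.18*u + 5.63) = -5.51*u^4 + 3.4*u^3 - 3.73*u^2 + 1.38*u - 4.33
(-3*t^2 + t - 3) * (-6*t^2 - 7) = 18*t^4 - 6*t^3 + 39*t^2 - 7*t + 21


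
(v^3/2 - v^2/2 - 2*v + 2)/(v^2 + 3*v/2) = (v^3 - v^2 - 4*v + 4)/(v*(2*v + 3))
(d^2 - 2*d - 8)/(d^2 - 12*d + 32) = (d + 2)/(d - 8)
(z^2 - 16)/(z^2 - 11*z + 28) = (z + 4)/(z - 7)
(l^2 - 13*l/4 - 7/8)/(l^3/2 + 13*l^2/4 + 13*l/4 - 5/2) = (8*l^2 - 26*l - 7)/(2*(2*l^3 + 13*l^2 + 13*l - 10))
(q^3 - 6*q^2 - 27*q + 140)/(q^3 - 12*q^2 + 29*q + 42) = (q^2 + q - 20)/(q^2 - 5*q - 6)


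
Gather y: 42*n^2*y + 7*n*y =y*(42*n^2 + 7*n)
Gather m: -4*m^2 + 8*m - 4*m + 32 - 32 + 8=-4*m^2 + 4*m + 8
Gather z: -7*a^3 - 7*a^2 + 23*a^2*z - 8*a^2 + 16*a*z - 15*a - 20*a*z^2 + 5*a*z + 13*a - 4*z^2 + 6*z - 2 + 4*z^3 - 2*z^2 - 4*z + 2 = -7*a^3 - 15*a^2 - 2*a + 4*z^3 + z^2*(-20*a - 6) + z*(23*a^2 + 21*a + 2)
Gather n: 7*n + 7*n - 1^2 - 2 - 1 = 14*n - 4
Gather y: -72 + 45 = -27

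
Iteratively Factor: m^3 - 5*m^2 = (m)*(m^2 - 5*m) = m*(m - 5)*(m)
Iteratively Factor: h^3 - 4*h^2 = (h)*(h^2 - 4*h) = h^2*(h - 4)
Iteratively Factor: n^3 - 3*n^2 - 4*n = (n + 1)*(n^2 - 4*n) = (n - 4)*(n + 1)*(n)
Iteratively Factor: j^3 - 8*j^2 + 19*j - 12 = (j - 4)*(j^2 - 4*j + 3) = (j - 4)*(j - 1)*(j - 3)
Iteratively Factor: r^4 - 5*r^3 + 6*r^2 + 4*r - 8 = (r - 2)*(r^3 - 3*r^2 + 4) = (r - 2)^2*(r^2 - r - 2) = (r - 2)^2*(r + 1)*(r - 2)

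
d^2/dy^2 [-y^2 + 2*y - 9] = -2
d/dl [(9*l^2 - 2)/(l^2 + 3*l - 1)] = (27*l^2 - 14*l + 6)/(l^4 + 6*l^3 + 7*l^2 - 6*l + 1)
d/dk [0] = 0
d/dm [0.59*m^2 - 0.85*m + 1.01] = 1.18*m - 0.85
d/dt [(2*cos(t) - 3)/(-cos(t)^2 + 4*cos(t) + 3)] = 2*(sin(t)^2 + 3*cos(t) - 10)*sin(t)/(sin(t)^2 + 4*cos(t) + 2)^2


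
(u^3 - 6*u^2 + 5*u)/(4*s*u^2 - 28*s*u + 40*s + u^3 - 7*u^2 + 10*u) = u*(u - 1)/(4*s*u - 8*s + u^2 - 2*u)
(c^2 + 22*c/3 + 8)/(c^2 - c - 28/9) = 3*(c + 6)/(3*c - 7)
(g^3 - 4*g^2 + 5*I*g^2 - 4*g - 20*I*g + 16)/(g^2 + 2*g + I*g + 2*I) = (g^2 + 4*g*(-1 + I) - 16*I)/(g + 2)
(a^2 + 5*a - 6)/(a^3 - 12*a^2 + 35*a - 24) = (a + 6)/(a^2 - 11*a + 24)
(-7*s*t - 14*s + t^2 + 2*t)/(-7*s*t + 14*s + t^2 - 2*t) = (t + 2)/(t - 2)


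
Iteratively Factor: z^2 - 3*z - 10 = (z - 5)*(z + 2)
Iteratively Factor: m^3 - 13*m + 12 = (m - 1)*(m^2 + m - 12) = (m - 1)*(m + 4)*(m - 3)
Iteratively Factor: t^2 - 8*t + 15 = (t - 3)*(t - 5)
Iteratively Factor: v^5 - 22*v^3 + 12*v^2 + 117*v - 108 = (v - 1)*(v^4 + v^3 - 21*v^2 - 9*v + 108) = (v - 1)*(v + 4)*(v^3 - 3*v^2 - 9*v + 27) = (v - 3)*(v - 1)*(v + 4)*(v^2 - 9) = (v - 3)^2*(v - 1)*(v + 4)*(v + 3)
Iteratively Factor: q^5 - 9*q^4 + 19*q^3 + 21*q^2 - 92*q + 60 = (q - 1)*(q^4 - 8*q^3 + 11*q^2 + 32*q - 60) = (q - 2)*(q - 1)*(q^3 - 6*q^2 - q + 30) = (q - 5)*(q - 2)*(q - 1)*(q^2 - q - 6) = (q - 5)*(q - 3)*(q - 2)*(q - 1)*(q + 2)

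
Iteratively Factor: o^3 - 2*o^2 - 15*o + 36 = (o + 4)*(o^2 - 6*o + 9) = (o - 3)*(o + 4)*(o - 3)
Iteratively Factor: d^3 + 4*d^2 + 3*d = (d + 3)*(d^2 + d) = d*(d + 3)*(d + 1)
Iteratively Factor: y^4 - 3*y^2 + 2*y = (y - 1)*(y^3 + y^2 - 2*y) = (y - 1)^2*(y^2 + 2*y) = (y - 1)^2*(y + 2)*(y)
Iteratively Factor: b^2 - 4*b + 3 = (b - 3)*(b - 1)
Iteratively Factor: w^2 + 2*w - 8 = (w + 4)*(w - 2)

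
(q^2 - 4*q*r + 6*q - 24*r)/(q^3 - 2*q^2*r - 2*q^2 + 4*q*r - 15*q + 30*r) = (q^2 - 4*q*r + 6*q - 24*r)/(q^3 - 2*q^2*r - 2*q^2 + 4*q*r - 15*q + 30*r)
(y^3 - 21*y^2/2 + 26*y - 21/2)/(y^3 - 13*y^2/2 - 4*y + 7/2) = (y - 3)/(y + 1)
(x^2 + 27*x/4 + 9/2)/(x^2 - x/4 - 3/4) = (x + 6)/(x - 1)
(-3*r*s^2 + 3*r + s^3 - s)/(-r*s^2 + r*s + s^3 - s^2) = (3*r*s + 3*r - s^2 - s)/(s*(r - s))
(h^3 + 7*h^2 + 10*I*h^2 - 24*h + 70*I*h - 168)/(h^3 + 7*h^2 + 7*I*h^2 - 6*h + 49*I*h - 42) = (h + 4*I)/(h + I)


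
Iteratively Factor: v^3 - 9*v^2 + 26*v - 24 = (v - 3)*(v^2 - 6*v + 8) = (v - 4)*(v - 3)*(v - 2)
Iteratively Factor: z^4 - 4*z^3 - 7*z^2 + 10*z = (z - 1)*(z^3 - 3*z^2 - 10*z) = (z - 5)*(z - 1)*(z^2 + 2*z) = z*(z - 5)*(z - 1)*(z + 2)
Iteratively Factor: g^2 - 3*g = (g)*(g - 3)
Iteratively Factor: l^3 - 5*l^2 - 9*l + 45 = (l - 3)*(l^2 - 2*l - 15) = (l - 5)*(l - 3)*(l + 3)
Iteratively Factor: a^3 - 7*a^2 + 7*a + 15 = (a + 1)*(a^2 - 8*a + 15) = (a - 5)*(a + 1)*(a - 3)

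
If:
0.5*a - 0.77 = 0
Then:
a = 1.54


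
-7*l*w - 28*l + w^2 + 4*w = (-7*l + w)*(w + 4)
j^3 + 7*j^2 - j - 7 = (j - 1)*(j + 1)*(j + 7)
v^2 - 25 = (v - 5)*(v + 5)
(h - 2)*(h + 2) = h^2 - 4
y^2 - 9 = (y - 3)*(y + 3)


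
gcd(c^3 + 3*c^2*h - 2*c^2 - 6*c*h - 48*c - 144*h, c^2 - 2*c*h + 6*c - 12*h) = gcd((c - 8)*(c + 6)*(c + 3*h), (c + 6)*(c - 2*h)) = c + 6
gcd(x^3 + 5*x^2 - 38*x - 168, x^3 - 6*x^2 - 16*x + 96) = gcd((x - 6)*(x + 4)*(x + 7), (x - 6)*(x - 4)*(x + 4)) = x^2 - 2*x - 24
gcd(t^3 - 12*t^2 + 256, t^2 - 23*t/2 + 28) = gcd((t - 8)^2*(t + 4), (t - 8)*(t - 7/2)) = t - 8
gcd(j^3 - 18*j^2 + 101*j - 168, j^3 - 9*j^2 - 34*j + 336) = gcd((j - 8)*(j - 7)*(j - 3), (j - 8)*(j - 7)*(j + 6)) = j^2 - 15*j + 56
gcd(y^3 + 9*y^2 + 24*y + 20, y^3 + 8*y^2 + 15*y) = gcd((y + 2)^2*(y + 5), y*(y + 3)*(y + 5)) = y + 5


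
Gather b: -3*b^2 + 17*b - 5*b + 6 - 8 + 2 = -3*b^2 + 12*b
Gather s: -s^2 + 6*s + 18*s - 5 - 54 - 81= -s^2 + 24*s - 140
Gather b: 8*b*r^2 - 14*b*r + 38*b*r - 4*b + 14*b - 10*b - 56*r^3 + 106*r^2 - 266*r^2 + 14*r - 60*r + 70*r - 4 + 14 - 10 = b*(8*r^2 + 24*r) - 56*r^3 - 160*r^2 + 24*r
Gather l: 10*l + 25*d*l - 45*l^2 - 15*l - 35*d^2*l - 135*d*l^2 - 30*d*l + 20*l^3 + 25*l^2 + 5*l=20*l^3 + l^2*(-135*d - 20) + l*(-35*d^2 - 5*d)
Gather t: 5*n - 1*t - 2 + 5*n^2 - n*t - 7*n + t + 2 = 5*n^2 - n*t - 2*n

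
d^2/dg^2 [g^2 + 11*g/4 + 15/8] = 2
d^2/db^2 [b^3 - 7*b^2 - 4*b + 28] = 6*b - 14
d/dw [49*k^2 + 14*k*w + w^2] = 14*k + 2*w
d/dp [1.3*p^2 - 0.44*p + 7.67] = 2.6*p - 0.44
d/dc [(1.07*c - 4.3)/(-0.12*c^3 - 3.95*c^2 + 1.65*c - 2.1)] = (0.2568*c^3 + 2.6785*c^2 - 33.97*c + 4.848)/(0.0144*c^6 + 0.948*c^5 + 15.2065*c^4 - 12.531*c^3 + 19.3125*c^2 - 6.93*c + 4.41)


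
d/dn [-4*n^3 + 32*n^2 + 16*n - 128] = -12*n^2 + 64*n + 16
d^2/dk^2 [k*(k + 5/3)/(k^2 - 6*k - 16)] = 2*(23*k^3 + 144*k^2 + 240*k + 288)/(3*(k^6 - 18*k^5 + 60*k^4 + 360*k^3 - 960*k^2 - 4608*k - 4096))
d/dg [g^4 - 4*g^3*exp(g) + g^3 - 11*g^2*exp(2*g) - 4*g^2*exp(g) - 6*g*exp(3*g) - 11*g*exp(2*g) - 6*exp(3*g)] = -4*g^3*exp(g) + 4*g^3 - 22*g^2*exp(2*g) - 16*g^2*exp(g) + 3*g^2 - 18*g*exp(3*g) - 44*g*exp(2*g) - 8*g*exp(g) - 24*exp(3*g) - 11*exp(2*g)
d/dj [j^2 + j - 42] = 2*j + 1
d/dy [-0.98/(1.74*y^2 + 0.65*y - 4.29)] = (3.4104*y + 0.637)/(1.74*y^2 + 0.65*y - 4.29)^2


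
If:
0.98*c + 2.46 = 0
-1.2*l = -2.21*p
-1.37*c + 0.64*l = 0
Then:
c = -2.51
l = -5.37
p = -2.92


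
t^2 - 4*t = t*(t - 4)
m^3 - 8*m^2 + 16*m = m*(m - 4)^2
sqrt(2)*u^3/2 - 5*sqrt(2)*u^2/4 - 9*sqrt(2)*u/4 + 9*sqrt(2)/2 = (u - 3)*(u - 3/2)*(sqrt(2)*u/2 + sqrt(2))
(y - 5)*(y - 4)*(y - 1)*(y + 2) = y^4 - 8*y^3 + 9*y^2 + 38*y - 40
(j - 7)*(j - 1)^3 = j^4 - 10*j^3 + 24*j^2 - 22*j + 7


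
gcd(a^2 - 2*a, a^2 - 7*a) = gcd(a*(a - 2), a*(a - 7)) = a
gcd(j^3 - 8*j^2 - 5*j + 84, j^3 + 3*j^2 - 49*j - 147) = j^2 - 4*j - 21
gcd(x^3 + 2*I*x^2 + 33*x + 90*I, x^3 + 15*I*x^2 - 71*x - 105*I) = x^2 + 8*I*x - 15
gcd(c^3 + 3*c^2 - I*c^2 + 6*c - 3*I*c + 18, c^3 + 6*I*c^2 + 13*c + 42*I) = c^2 - I*c + 6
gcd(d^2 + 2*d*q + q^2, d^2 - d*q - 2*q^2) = d + q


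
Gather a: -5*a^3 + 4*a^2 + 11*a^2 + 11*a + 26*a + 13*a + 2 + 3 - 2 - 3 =-5*a^3 + 15*a^2 + 50*a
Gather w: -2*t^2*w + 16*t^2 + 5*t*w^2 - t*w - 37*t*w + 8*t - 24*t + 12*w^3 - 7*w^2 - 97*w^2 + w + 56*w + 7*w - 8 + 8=16*t^2 - 16*t + 12*w^3 + w^2*(5*t - 104) + w*(-2*t^2 - 38*t + 64)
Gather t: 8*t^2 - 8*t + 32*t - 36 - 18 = 8*t^2 + 24*t - 54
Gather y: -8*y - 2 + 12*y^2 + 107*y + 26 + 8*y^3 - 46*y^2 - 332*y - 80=8*y^3 - 34*y^2 - 233*y - 56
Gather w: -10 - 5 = -15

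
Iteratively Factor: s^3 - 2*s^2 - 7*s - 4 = (s + 1)*(s^2 - 3*s - 4) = (s - 4)*(s + 1)*(s + 1)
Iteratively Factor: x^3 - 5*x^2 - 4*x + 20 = (x + 2)*(x^2 - 7*x + 10) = (x - 2)*(x + 2)*(x - 5)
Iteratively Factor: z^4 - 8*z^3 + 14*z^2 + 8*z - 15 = (z - 3)*(z^3 - 5*z^2 - z + 5) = (z - 5)*(z - 3)*(z^2 - 1) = (z - 5)*(z - 3)*(z - 1)*(z + 1)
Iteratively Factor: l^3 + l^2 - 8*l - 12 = (l + 2)*(l^2 - l - 6) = (l + 2)^2*(l - 3)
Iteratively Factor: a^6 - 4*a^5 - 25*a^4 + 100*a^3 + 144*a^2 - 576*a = (a + 3)*(a^5 - 7*a^4 - 4*a^3 + 112*a^2 - 192*a) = (a + 3)*(a + 4)*(a^4 - 11*a^3 + 40*a^2 - 48*a) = a*(a + 3)*(a + 4)*(a^3 - 11*a^2 + 40*a - 48) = a*(a - 4)*(a + 3)*(a + 4)*(a^2 - 7*a + 12) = a*(a - 4)^2*(a + 3)*(a + 4)*(a - 3)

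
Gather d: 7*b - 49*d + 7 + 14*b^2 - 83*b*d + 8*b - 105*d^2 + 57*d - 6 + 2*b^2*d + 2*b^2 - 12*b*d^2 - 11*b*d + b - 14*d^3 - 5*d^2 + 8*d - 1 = 16*b^2 + 16*b - 14*d^3 + d^2*(-12*b - 110) + d*(2*b^2 - 94*b + 16)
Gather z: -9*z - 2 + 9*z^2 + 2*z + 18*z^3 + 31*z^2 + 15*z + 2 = 18*z^3 + 40*z^2 + 8*z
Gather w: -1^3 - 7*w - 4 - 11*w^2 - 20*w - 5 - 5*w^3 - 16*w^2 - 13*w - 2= -5*w^3 - 27*w^2 - 40*w - 12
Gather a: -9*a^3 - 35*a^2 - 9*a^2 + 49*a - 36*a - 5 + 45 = -9*a^3 - 44*a^2 + 13*a + 40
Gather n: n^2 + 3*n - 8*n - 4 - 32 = n^2 - 5*n - 36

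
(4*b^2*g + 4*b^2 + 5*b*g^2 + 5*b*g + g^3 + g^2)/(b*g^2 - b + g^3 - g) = (4*b + g)/(g - 1)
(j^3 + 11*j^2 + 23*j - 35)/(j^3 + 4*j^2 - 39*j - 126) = (j^2 + 4*j - 5)/(j^2 - 3*j - 18)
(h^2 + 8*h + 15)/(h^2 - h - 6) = (h^2 + 8*h + 15)/(h^2 - h - 6)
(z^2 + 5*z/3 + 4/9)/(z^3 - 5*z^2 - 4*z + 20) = (9*z^2 + 15*z + 4)/(9*(z^3 - 5*z^2 - 4*z + 20))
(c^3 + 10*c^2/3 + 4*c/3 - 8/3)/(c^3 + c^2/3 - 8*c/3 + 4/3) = (c + 2)/(c - 1)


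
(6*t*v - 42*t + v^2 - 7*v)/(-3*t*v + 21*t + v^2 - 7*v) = (-6*t - v)/(3*t - v)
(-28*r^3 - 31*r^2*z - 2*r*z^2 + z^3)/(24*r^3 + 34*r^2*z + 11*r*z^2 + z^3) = (-7*r + z)/(6*r + z)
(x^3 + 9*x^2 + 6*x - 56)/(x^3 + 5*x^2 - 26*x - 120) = (x^2 + 5*x - 14)/(x^2 + x - 30)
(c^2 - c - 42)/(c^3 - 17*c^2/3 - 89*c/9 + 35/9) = 9*(c + 6)/(9*c^2 + 12*c - 5)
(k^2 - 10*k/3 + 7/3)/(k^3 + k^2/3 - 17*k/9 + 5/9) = 3*(3*k - 7)/(9*k^2 + 12*k - 5)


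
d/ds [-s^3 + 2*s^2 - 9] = s*(4 - 3*s)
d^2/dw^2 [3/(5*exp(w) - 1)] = (75*exp(w) + 15)*exp(w)/(5*exp(w) - 1)^3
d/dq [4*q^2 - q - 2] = 8*q - 1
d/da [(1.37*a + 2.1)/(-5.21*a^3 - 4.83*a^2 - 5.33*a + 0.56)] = (14.2754*a^3 + 39.4401*a^2 + 20.286*a + 11.9602)/(27.1441*a^6 + 50.3286*a^5 + 78.8675*a^4 + 45.6526*a^3 + 22.9993*a^2 - 5.9696*a + 0.3136)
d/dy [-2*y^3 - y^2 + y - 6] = -6*y^2 - 2*y + 1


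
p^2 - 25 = (p - 5)*(p + 5)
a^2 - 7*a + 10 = (a - 5)*(a - 2)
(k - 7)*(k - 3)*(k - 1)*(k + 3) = k^4 - 8*k^3 - 2*k^2 + 72*k - 63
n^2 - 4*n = n*(n - 4)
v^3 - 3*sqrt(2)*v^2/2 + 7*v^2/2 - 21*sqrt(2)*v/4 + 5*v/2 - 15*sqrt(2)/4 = (v + 1)*(v + 5/2)*(v - 3*sqrt(2)/2)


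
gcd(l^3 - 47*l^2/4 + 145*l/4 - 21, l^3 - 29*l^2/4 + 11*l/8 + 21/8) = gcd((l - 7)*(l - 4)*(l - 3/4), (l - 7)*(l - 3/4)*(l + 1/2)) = l^2 - 31*l/4 + 21/4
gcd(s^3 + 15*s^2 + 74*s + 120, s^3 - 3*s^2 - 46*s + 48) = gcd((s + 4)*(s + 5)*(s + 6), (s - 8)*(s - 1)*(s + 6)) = s + 6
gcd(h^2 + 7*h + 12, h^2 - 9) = h + 3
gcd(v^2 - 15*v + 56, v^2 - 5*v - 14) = v - 7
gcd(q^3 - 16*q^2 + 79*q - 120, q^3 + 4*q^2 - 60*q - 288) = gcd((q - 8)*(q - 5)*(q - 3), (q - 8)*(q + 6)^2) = q - 8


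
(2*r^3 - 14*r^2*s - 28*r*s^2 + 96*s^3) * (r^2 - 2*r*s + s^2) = 2*r^5 - 18*r^4*s + 2*r^3*s^2 + 138*r^2*s^3 - 220*r*s^4 + 96*s^5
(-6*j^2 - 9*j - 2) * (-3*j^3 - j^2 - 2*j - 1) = 18*j^5 + 33*j^4 + 27*j^3 + 26*j^2 + 13*j + 2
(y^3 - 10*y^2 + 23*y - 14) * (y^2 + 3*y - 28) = y^5 - 7*y^4 - 35*y^3 + 335*y^2 - 686*y + 392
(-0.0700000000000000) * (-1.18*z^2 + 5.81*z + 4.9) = 0.0826*z^2 - 0.4067*z - 0.343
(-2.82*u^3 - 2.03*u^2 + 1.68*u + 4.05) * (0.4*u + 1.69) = -1.128*u^4 - 5.5778*u^3 - 2.7587*u^2 + 4.4592*u + 6.8445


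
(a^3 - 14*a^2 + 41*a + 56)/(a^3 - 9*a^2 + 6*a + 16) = (a - 7)/(a - 2)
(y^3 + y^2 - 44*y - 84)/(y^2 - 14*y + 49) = (y^2 + 8*y + 12)/(y - 7)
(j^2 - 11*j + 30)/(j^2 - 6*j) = (j - 5)/j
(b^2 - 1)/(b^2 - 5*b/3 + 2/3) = 3*(b + 1)/(3*b - 2)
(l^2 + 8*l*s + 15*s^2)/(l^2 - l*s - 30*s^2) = (-l - 3*s)/(-l + 6*s)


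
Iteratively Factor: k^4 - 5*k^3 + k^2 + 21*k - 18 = (k - 1)*(k^3 - 4*k^2 - 3*k + 18) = (k - 3)*(k - 1)*(k^2 - k - 6) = (k - 3)^2*(k - 1)*(k + 2)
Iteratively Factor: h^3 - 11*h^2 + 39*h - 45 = (h - 3)*(h^2 - 8*h + 15) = (h - 5)*(h - 3)*(h - 3)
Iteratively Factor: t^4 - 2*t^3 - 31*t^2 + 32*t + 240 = (t - 5)*(t^3 + 3*t^2 - 16*t - 48) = (t - 5)*(t + 3)*(t^2 - 16) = (t - 5)*(t - 4)*(t + 3)*(t + 4)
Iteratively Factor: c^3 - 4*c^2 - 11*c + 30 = (c + 3)*(c^2 - 7*c + 10) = (c - 5)*(c + 3)*(c - 2)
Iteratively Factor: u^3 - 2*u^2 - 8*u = (u)*(u^2 - 2*u - 8) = u*(u - 4)*(u + 2)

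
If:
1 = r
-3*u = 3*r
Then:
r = 1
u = -1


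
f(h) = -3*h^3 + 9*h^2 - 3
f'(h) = -9*h^2 + 18*h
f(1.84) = 8.78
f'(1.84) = 2.65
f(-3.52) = 239.36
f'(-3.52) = -174.87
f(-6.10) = 1012.83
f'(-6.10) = -444.69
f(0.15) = -2.81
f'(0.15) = 2.50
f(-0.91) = 6.71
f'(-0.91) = -23.83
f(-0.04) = -2.99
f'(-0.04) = -0.73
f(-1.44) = 24.62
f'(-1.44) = -44.58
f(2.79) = 1.90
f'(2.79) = -19.84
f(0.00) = -3.00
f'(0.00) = 0.00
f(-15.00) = 12147.00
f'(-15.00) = -2295.00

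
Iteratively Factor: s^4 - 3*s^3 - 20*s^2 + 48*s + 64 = (s - 4)*(s^3 + s^2 - 16*s - 16) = (s - 4)*(s + 4)*(s^2 - 3*s - 4) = (s - 4)*(s + 1)*(s + 4)*(s - 4)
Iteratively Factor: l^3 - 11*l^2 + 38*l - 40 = (l - 5)*(l^2 - 6*l + 8) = (l - 5)*(l - 2)*(l - 4)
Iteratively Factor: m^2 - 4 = (m - 2)*(m + 2)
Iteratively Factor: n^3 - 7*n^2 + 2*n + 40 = (n - 5)*(n^2 - 2*n - 8) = (n - 5)*(n + 2)*(n - 4)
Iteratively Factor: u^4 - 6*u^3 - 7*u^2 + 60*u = (u - 4)*(u^3 - 2*u^2 - 15*u) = (u - 4)*(u + 3)*(u^2 - 5*u) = u*(u - 4)*(u + 3)*(u - 5)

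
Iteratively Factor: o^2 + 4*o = (o)*(o + 4)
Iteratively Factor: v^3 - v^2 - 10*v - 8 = (v - 4)*(v^2 + 3*v + 2) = (v - 4)*(v + 2)*(v + 1)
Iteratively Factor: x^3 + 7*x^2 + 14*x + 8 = (x + 2)*(x^2 + 5*x + 4) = (x + 2)*(x + 4)*(x + 1)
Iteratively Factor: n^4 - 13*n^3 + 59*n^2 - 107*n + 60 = (n - 1)*(n^3 - 12*n^2 + 47*n - 60) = (n - 3)*(n - 1)*(n^2 - 9*n + 20) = (n - 4)*(n - 3)*(n - 1)*(n - 5)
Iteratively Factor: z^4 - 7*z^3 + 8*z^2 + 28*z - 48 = (z - 3)*(z^3 - 4*z^2 - 4*z + 16) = (z - 4)*(z - 3)*(z^2 - 4) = (z - 4)*(z - 3)*(z - 2)*(z + 2)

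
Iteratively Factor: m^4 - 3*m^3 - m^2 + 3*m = (m)*(m^3 - 3*m^2 - m + 3) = m*(m + 1)*(m^2 - 4*m + 3) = m*(m - 3)*(m + 1)*(m - 1)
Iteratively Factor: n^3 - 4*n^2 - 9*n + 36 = (n - 3)*(n^2 - n - 12) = (n - 4)*(n - 3)*(n + 3)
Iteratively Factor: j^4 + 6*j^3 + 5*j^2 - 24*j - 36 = (j + 2)*(j^3 + 4*j^2 - 3*j - 18) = (j + 2)*(j + 3)*(j^2 + j - 6) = (j - 2)*(j + 2)*(j + 3)*(j + 3)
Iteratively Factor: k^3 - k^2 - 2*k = (k)*(k^2 - k - 2) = k*(k + 1)*(k - 2)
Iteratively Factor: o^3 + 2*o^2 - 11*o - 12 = (o - 3)*(o^2 + 5*o + 4) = (o - 3)*(o + 1)*(o + 4)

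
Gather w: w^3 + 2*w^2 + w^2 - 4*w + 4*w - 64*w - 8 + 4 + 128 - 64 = w^3 + 3*w^2 - 64*w + 60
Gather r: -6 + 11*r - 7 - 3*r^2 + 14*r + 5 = -3*r^2 + 25*r - 8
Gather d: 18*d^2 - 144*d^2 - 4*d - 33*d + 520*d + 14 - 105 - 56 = -126*d^2 + 483*d - 147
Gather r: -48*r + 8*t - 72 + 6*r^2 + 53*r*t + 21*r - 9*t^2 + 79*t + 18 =6*r^2 + r*(53*t - 27) - 9*t^2 + 87*t - 54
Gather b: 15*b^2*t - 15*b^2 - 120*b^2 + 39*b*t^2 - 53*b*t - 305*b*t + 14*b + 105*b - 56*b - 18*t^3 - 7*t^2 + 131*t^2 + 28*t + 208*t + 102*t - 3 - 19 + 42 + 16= b^2*(15*t - 135) + b*(39*t^2 - 358*t + 63) - 18*t^3 + 124*t^2 + 338*t + 36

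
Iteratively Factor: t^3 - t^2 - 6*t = (t)*(t^2 - t - 6) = t*(t - 3)*(t + 2)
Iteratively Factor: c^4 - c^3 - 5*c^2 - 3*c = (c + 1)*(c^3 - 2*c^2 - 3*c) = c*(c + 1)*(c^2 - 2*c - 3) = c*(c + 1)^2*(c - 3)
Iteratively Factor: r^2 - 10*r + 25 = (r - 5)*(r - 5)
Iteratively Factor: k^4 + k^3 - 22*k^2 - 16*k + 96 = (k + 4)*(k^3 - 3*k^2 - 10*k + 24) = (k - 4)*(k + 4)*(k^2 + k - 6) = (k - 4)*(k - 2)*(k + 4)*(k + 3)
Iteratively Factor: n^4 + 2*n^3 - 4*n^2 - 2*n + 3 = (n - 1)*(n^3 + 3*n^2 - n - 3) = (n - 1)^2*(n^2 + 4*n + 3) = (n - 1)^2*(n + 3)*(n + 1)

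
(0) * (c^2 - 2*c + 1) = 0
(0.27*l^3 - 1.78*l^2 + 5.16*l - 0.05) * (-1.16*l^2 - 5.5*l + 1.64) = -0.3132*l^5 + 0.5798*l^4 + 4.2472*l^3 - 31.2412*l^2 + 8.7374*l - 0.082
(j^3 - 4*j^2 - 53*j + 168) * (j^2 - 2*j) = j^5 - 6*j^4 - 45*j^3 + 274*j^2 - 336*j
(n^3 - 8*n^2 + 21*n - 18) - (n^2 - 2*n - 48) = n^3 - 9*n^2 + 23*n + 30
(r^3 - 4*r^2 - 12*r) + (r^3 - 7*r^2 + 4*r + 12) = 2*r^3 - 11*r^2 - 8*r + 12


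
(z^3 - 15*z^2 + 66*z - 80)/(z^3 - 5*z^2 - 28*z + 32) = (z^2 - 7*z + 10)/(z^2 + 3*z - 4)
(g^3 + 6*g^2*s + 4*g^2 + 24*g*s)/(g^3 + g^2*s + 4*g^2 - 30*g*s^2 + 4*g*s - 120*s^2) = g/(g - 5*s)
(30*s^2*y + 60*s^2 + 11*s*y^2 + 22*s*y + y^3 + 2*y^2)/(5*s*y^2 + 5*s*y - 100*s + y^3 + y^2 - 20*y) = (6*s*y + 12*s + y^2 + 2*y)/(y^2 + y - 20)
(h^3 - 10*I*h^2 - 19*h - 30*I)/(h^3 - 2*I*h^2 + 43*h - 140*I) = (h^2 - 5*I*h + 6)/(h^2 + 3*I*h + 28)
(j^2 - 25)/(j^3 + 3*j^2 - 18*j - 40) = (j - 5)/(j^2 - 2*j - 8)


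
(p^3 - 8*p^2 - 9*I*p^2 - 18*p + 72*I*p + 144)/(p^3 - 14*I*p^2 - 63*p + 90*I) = (p - 8)/(p - 5*I)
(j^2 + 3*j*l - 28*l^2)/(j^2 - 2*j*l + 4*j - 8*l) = (j^2 + 3*j*l - 28*l^2)/(j^2 - 2*j*l + 4*j - 8*l)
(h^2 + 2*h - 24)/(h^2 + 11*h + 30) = (h - 4)/(h + 5)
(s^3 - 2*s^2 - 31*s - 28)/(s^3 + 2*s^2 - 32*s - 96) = (s^2 - 6*s - 7)/(s^2 - 2*s - 24)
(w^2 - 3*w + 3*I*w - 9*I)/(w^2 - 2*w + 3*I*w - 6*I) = (w - 3)/(w - 2)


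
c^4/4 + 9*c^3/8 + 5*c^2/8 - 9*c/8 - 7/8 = (c/2 + 1/2)^2*(c - 1)*(c + 7/2)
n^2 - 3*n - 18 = (n - 6)*(n + 3)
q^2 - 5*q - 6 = (q - 6)*(q + 1)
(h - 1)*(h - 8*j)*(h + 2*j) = h^3 - 6*h^2*j - h^2 - 16*h*j^2 + 6*h*j + 16*j^2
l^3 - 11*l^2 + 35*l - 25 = (l - 5)^2*(l - 1)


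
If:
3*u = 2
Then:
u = 2/3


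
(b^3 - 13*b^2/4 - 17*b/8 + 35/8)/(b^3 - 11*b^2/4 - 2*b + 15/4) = (b - 7/2)/(b - 3)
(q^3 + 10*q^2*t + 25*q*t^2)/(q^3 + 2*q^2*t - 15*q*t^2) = (q + 5*t)/(q - 3*t)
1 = 1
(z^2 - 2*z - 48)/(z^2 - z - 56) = (z + 6)/(z + 7)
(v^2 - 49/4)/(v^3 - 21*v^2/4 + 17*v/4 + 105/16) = 4*(2*v + 7)/(8*v^2 - 14*v - 15)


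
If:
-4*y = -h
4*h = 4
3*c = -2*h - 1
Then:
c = -1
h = 1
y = 1/4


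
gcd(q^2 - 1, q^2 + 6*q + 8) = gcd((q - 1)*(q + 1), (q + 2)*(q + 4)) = 1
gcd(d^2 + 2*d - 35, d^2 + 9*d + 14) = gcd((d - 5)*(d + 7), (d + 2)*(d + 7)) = d + 7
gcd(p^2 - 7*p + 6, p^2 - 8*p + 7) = p - 1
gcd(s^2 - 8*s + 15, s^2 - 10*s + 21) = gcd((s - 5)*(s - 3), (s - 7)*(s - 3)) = s - 3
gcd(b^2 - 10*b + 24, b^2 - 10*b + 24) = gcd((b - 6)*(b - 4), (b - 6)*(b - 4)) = b^2 - 10*b + 24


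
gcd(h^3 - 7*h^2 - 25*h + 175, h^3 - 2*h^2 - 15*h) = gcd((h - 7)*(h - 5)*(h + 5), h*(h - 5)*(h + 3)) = h - 5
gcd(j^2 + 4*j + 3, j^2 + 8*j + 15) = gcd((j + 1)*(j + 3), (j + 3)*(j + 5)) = j + 3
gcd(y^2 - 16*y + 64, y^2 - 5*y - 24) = y - 8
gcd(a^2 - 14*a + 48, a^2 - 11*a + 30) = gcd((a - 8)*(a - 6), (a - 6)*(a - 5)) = a - 6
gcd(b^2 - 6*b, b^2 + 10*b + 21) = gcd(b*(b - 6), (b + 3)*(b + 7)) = 1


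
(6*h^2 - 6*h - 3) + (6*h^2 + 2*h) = 12*h^2 - 4*h - 3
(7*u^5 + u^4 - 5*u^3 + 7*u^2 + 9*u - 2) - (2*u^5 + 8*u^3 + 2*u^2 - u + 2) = 5*u^5 + u^4 - 13*u^3 + 5*u^2 + 10*u - 4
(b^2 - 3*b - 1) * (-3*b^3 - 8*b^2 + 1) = -3*b^5 + b^4 + 27*b^3 + 9*b^2 - 3*b - 1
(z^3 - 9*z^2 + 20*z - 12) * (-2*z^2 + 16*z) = -2*z^5 + 34*z^4 - 184*z^3 + 344*z^2 - 192*z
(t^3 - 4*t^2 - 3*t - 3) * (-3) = -3*t^3 + 12*t^2 + 9*t + 9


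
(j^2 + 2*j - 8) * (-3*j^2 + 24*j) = -3*j^4 + 18*j^3 + 72*j^2 - 192*j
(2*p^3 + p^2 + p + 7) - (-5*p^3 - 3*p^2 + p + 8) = 7*p^3 + 4*p^2 - 1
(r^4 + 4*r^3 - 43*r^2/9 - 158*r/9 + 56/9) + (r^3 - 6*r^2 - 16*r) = r^4 + 5*r^3 - 97*r^2/9 - 302*r/9 + 56/9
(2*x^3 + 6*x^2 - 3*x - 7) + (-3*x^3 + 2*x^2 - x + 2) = -x^3 + 8*x^2 - 4*x - 5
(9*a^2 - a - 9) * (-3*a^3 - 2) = -27*a^5 + 3*a^4 + 27*a^3 - 18*a^2 + 2*a + 18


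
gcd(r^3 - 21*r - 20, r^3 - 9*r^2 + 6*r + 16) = r + 1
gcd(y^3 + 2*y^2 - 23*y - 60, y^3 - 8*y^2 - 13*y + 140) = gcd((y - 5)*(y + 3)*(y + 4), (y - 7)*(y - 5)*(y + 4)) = y^2 - y - 20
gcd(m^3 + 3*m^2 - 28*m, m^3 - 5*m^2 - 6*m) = m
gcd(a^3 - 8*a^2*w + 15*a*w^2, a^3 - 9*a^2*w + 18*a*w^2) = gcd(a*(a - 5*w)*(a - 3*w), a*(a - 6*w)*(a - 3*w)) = -a^2 + 3*a*w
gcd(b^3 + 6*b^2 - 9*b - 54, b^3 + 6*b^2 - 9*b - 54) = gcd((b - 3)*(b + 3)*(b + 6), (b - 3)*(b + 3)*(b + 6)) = b^3 + 6*b^2 - 9*b - 54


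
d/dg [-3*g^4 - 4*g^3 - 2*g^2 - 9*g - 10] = -12*g^3 - 12*g^2 - 4*g - 9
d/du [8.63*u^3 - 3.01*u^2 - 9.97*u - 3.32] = 25.89*u^2 - 6.02*u - 9.97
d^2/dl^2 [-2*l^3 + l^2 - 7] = 2 - 12*l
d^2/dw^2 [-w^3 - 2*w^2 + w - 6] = -6*w - 4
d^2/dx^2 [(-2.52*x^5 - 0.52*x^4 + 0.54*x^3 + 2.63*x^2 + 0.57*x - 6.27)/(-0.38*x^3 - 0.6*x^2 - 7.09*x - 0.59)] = (0.727775999999999*x^9 + 3.44736*x^8 + 46.179504*x^7 + 170.840344*x^6 + 1556.97312*x^5 + 528.2355*x^4 + 54.605436*x^3 + 110.637552*x^2 + 151.683912*x + 628.860542)/(0.054872*x^9 + 0.25992*x^8 + 3.481788*x^7 + 10.170708*x^6 + 65.769954*x^5 + 100.657248*x^4 + 371.856823*x^3 + 89.601117*x^2 + 7.404087*x + 0.205379)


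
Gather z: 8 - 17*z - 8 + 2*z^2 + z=2*z^2 - 16*z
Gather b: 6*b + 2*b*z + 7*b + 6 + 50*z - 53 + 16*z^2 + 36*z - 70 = b*(2*z + 13) + 16*z^2 + 86*z - 117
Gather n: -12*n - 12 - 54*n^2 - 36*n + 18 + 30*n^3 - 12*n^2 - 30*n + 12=30*n^3 - 66*n^2 - 78*n + 18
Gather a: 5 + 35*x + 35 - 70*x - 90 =-35*x - 50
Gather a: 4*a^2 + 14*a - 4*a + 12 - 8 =4*a^2 + 10*a + 4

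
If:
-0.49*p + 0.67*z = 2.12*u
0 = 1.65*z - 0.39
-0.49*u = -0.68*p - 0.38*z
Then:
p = -0.07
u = 0.09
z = 0.24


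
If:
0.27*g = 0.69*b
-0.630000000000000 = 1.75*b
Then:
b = -0.36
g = -0.92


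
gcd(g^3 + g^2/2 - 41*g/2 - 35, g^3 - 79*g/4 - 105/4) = g^2 - 3*g/2 - 35/2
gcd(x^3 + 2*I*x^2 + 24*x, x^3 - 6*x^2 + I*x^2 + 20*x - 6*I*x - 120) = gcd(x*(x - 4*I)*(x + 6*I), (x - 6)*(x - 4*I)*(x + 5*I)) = x - 4*I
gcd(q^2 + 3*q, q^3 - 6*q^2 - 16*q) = q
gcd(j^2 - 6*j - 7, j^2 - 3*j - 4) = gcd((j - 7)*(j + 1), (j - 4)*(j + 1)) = j + 1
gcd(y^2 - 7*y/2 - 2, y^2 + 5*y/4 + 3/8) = y + 1/2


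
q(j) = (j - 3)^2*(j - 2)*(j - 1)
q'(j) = (j - 3)^2*(j - 2) + (j - 3)^2*(j - 1) + (j - 2)*(j - 1)*(2*j - 6) = 4*j^3 - 27*j^2 + 58*j - 39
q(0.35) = 7.53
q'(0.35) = -21.84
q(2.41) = 0.20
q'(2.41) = -0.05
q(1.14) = -0.42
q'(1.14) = -2.04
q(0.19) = 11.58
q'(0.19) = -28.93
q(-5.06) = 2779.38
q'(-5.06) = -1541.99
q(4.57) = 22.62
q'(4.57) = 43.94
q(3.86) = 3.93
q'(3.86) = 12.64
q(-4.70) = 2264.29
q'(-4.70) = -1323.32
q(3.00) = 0.00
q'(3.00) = 0.00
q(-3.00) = 720.00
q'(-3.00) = -564.00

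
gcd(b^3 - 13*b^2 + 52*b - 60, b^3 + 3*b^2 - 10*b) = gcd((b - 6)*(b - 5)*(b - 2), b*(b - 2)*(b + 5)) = b - 2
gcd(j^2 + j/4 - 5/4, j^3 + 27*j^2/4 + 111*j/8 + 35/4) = j + 5/4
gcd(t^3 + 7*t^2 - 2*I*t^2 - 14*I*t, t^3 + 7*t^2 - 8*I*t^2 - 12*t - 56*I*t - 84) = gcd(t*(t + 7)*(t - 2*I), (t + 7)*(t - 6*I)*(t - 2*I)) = t^2 + t*(7 - 2*I) - 14*I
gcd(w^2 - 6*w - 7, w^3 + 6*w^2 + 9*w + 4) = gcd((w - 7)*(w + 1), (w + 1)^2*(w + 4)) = w + 1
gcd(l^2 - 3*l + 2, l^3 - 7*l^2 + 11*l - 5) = l - 1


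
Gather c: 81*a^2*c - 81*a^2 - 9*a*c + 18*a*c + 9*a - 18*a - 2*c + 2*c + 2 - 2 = -81*a^2 - 9*a + c*(81*a^2 + 9*a)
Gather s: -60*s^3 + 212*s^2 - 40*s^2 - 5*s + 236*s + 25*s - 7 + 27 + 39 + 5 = -60*s^3 + 172*s^2 + 256*s + 64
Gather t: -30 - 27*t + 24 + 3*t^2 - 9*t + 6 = 3*t^2 - 36*t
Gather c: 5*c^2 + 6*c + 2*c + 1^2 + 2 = 5*c^2 + 8*c + 3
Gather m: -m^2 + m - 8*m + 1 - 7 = -m^2 - 7*m - 6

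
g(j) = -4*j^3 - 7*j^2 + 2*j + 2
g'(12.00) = -1894.00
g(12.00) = -7894.00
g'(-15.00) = -2488.00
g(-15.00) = 11897.00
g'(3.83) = -227.65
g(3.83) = -317.75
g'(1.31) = -36.93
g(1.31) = -16.39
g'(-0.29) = 5.05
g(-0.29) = 0.93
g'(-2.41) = -33.96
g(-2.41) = 12.51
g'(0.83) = -17.89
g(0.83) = -3.45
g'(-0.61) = 6.07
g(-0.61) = -0.92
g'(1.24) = -33.81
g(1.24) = -13.91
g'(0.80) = -16.88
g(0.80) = -2.93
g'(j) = -12*j^2 - 14*j + 2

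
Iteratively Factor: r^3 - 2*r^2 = (r)*(r^2 - 2*r) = r^2*(r - 2)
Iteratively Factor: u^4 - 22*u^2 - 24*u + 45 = (u + 3)*(u^3 - 3*u^2 - 13*u + 15) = (u - 1)*(u + 3)*(u^2 - 2*u - 15) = (u - 5)*(u - 1)*(u + 3)*(u + 3)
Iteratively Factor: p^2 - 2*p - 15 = (p - 5)*(p + 3)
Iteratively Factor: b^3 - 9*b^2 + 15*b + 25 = (b - 5)*(b^2 - 4*b - 5) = (b - 5)^2*(b + 1)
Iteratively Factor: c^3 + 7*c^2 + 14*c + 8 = (c + 4)*(c^2 + 3*c + 2) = (c + 2)*(c + 4)*(c + 1)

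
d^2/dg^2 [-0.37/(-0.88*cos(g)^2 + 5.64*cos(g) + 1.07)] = (1.146112*(1 - cos(g)^2)^2 - 5.509152*cos(g)^3 + 13.736176*cos(g)^2 + 8.785428*cos(g) - 25.382)/(-0.88*cos(g)^2 + 5.64*cos(g) + 1.07)^3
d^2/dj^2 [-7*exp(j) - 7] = -7*exp(j)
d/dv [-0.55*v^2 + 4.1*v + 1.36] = 4.1 - 1.1*v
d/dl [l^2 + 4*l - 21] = 2*l + 4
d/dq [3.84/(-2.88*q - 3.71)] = 11.0592/(2.88*q + 3.71)^2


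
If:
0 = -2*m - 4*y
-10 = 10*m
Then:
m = -1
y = 1/2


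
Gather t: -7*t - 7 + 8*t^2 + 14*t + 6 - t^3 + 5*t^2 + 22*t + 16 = -t^3 + 13*t^2 + 29*t + 15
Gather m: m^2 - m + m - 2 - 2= m^2 - 4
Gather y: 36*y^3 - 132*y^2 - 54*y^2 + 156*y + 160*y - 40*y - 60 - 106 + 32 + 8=36*y^3 - 186*y^2 + 276*y - 126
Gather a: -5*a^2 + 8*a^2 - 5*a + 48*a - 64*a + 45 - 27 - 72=3*a^2 - 21*a - 54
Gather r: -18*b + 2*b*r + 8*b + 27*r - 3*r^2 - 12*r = -10*b - 3*r^2 + r*(2*b + 15)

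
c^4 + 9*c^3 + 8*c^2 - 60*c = c*(c - 2)*(c + 5)*(c + 6)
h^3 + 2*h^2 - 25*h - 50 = (h - 5)*(h + 2)*(h + 5)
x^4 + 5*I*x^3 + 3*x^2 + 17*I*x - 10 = (x - 2*I)*(x + I)^2*(x + 5*I)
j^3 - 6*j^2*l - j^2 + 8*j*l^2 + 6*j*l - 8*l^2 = (j - 1)*(j - 4*l)*(j - 2*l)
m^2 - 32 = (m - 4*sqrt(2))*(m + 4*sqrt(2))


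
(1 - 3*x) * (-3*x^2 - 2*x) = 9*x^3 + 3*x^2 - 2*x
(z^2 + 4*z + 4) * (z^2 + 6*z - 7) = z^4 + 10*z^3 + 21*z^2 - 4*z - 28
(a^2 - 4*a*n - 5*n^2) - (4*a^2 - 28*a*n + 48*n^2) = -3*a^2 + 24*a*n - 53*n^2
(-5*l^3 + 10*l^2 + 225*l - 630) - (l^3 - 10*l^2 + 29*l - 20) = -6*l^3 + 20*l^2 + 196*l - 610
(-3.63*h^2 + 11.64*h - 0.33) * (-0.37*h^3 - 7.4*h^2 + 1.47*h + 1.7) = 1.3431*h^5 + 22.5552*h^4 - 91.35*h^3 + 13.3818*h^2 + 19.3029*h - 0.561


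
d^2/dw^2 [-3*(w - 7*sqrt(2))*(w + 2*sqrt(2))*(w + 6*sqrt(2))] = -18*w - 6*sqrt(2)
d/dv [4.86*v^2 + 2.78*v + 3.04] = 9.72*v + 2.78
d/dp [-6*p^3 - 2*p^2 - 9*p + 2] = -18*p^2 - 4*p - 9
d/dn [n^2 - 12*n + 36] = 2*n - 12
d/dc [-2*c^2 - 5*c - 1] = -4*c - 5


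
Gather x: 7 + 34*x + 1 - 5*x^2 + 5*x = -5*x^2 + 39*x + 8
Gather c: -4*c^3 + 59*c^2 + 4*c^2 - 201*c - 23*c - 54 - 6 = -4*c^3 + 63*c^2 - 224*c - 60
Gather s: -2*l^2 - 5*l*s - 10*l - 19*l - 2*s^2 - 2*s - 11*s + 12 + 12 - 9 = -2*l^2 - 29*l - 2*s^2 + s*(-5*l - 13) + 15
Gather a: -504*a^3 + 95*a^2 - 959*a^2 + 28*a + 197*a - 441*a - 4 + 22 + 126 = -504*a^3 - 864*a^2 - 216*a + 144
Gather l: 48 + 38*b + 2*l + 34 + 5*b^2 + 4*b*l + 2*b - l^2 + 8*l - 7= 5*b^2 + 40*b - l^2 + l*(4*b + 10) + 75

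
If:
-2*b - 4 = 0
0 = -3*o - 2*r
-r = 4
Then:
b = -2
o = 8/3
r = -4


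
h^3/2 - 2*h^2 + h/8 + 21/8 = (h/2 + 1/2)*(h - 7/2)*(h - 3/2)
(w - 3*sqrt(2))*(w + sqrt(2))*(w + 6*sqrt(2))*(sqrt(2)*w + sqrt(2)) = sqrt(2)*w^4 + sqrt(2)*w^3 + 8*w^3 - 30*sqrt(2)*w^2 + 8*w^2 - 72*w - 30*sqrt(2)*w - 72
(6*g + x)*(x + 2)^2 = 6*g*x^2 + 24*g*x + 24*g + x^3 + 4*x^2 + 4*x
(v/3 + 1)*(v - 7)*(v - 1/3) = v^3/3 - 13*v^2/9 - 59*v/9 + 7/3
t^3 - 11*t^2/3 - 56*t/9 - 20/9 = (t - 5)*(t + 2/3)^2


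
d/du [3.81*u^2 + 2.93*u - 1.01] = 7.62*u + 2.93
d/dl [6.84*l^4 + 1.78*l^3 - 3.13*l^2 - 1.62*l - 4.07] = 27.36*l^3 + 5.34*l^2 - 6.26*l - 1.62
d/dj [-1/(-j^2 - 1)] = -2*j/(j^2 + 1)^2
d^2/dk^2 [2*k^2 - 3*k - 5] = 4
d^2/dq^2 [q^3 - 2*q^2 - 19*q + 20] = 6*q - 4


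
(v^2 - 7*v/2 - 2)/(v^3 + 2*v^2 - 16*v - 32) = (v + 1/2)/(v^2 + 6*v + 8)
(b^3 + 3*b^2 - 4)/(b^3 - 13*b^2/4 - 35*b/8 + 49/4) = 8*(b^2 + b - 2)/(8*b^2 - 42*b + 49)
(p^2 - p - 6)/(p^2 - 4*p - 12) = (p - 3)/(p - 6)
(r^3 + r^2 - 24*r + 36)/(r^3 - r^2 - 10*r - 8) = (-r^3 - r^2 + 24*r - 36)/(-r^3 + r^2 + 10*r + 8)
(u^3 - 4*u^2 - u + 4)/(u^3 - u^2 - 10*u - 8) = (u - 1)/(u + 2)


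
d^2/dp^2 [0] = 0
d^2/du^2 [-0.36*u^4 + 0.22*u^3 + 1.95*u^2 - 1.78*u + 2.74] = -4.32*u^2 + 1.32*u + 3.9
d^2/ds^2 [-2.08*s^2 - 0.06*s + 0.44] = -4.16000000000000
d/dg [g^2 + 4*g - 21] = 2*g + 4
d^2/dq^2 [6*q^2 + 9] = 12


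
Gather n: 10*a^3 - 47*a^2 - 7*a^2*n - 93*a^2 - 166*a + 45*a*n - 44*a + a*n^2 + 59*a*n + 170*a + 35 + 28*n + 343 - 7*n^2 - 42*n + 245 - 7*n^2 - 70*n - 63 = 10*a^3 - 140*a^2 - 40*a + n^2*(a - 14) + n*(-7*a^2 + 104*a - 84) + 560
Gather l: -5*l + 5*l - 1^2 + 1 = 0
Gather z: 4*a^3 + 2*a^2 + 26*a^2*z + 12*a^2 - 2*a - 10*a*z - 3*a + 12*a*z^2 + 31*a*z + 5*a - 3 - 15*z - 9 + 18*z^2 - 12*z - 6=4*a^3 + 14*a^2 + z^2*(12*a + 18) + z*(26*a^2 + 21*a - 27) - 18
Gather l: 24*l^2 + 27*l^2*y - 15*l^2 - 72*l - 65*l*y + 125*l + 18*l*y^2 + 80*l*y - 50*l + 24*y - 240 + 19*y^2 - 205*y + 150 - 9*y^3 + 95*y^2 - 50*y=l^2*(27*y + 9) + l*(18*y^2 + 15*y + 3) - 9*y^3 + 114*y^2 - 231*y - 90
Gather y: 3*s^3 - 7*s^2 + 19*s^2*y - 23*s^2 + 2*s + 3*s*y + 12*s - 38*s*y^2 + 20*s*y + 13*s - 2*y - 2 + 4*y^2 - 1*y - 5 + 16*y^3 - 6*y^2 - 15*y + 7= 3*s^3 - 30*s^2 + 27*s + 16*y^3 + y^2*(-38*s - 2) + y*(19*s^2 + 23*s - 18)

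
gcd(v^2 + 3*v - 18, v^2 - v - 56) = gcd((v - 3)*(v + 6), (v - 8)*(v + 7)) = 1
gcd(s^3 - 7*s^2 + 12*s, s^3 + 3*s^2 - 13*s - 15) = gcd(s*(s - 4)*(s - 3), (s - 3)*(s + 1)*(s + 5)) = s - 3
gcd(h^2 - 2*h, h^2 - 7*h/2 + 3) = h - 2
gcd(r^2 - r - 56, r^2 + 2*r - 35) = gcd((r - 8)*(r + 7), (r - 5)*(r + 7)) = r + 7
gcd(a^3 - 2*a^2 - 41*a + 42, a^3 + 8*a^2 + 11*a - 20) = a - 1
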